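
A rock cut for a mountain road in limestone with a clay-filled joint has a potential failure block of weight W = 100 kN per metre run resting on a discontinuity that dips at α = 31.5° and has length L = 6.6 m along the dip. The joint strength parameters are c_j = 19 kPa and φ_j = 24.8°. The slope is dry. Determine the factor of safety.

Resolving the block weight along and normal to the plane and applying the Mohr–Coulomb strength on the joint:
N' = W cosα = 100·cos31.5° = 85.3 kN/m
Driving force T = W sinα = 100·sin31.5° = 52.2 kN/m
Resisting force R = c_j·L + N'·tanφ_j = 19·6.6 + 85.3·tan24.8° = 125.4 + 39.4 = 164.8 kN/m
FS = R / T = 164.8 / 52.2 = 3.154

FS = 3.15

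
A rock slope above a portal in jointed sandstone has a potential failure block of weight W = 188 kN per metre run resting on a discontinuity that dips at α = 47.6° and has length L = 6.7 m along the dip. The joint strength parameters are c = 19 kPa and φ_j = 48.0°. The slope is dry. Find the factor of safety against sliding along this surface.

Resolving the block weight along and normal to the plane and applying the Mohr–Coulomb strength on the joint:
N' = W cosα = 188·cos47.6° = 126.8 kN/m
Driving force T = W sinα = 188·sin47.6° = 138.8 kN/m
Resisting force R = c·L + N'·tanφ_j = 19·6.7 + 126.8·tan48.0° = 127.3 + 140.8 = 268.1 kN/m
FS = R / T = 268.1 / 138.8 = 1.931

FS = 1.93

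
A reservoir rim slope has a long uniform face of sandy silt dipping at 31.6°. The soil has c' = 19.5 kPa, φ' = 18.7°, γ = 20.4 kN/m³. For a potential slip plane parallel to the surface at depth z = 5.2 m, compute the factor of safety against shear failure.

For an infinite slope with a slip plane parallel to the surface (no pore pressure): FS = [c' + γz cos²β tanφ'] / [γz sinβ cosβ].
γz = 20.4·5.2 = 106.08 kN/m²
Numerator = 19.5 + 106.08·cos²31.6°·tan18.7° = 19.5 + 106.08·0.7254·0.3385 = 45.548 kPa
Denominator = 106.08·sin31.6°·cos31.6° = 106.08·0.5240·0.8517 = 47.343 kPa
FS = 45.548 / 47.343 = 0.962

FS = 0.96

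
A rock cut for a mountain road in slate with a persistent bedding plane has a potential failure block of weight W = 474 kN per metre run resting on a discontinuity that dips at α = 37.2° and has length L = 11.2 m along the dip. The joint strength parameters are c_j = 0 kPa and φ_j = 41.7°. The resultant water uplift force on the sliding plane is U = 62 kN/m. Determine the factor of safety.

Resolving the block weight along and normal to the plane and applying the Mohr–Coulomb strength on the joint:
N' = W cosα − U = 474·cos37.2° − 62 = 315.6 kN/m
Driving force T = W sinα = 474·sin37.2° = 286.6 kN/m
Resisting force R = c_j·L + N'·tanφ_j = 0·11.2 + 315.6·tan41.7° = 0.0 + 281.1 = 281.1 kN/m
FS = R / T = 281.1 / 286.6 = 0.981

FS = 0.98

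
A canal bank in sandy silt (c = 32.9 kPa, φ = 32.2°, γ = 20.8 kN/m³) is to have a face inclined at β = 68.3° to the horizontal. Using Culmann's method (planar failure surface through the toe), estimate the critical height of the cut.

H_c = 25.91 m

Culmann's analysis gives the critical failure plane at α_cr = (β + φ)/2 = (68.3 + 32.2)/2 = 50.2°, and the critical height
H_c = (4c/γ) · sinβ cosφ / [1 − cos(β − φ)]
    = (4·32.9/20.8) · sin68.3°·cos32.2° / [1 − cos(36.1°)]
    = 6.327 · 0.9291·0.8462 / [1 − 0.8080]
    = 6.327 · 0.7862 / 0.1920
    = 25.91 m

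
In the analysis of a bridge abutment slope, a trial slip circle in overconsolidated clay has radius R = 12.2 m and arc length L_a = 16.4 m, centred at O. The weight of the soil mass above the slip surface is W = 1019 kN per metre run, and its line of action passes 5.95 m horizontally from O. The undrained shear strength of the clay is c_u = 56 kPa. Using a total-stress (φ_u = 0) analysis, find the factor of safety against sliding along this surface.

Taking moments about the centre O, the resisting moment is provided by the undrained shear strength acting along the arc:
M_R = c_u·L_a·R = 56·16.40·12.2 = 11204.5 kN·m/m
M_D = W·d = 1019·5.95 = 6063.1 kN·m/m
FS = M_R / M_D = 11204.5 / 6063.1 = 1.848

FS = 1.85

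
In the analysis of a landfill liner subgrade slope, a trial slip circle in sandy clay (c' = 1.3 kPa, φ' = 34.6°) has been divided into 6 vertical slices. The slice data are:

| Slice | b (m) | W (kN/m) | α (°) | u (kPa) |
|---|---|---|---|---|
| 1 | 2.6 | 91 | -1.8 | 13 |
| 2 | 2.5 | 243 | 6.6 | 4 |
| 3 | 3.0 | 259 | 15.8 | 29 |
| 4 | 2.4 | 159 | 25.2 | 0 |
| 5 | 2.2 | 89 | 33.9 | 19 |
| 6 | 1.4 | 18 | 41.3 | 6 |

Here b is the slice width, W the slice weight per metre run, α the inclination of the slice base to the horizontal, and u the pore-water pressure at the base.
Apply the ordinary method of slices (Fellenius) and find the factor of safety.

FS = 1.98

Ordinary method of slices: FS = Σ[c'·Δl_i + (W_i cosα_i − u_i·Δl_i)·tanφ'] / Σ W_i sinα_i, with Δl_i = b_i / cosα_i.
Slice 1: Δl = 2.6/cos(-1.8°) = 2.601 m; N'_1 = 91·cos(-1.8°) − 13·2.601 = 57.1; c'Δl = 3.38; W sinα = -2.9
Slice 2: Δl = 2.5/cos6.6° = 2.517 m; N'_2 = 243·cos6.6° − 4·2.517 = 231.3; c'Δl = 3.27; W sinα = 27.9
Slice 3: Δl = 3.0/cos15.8° = 3.118 m; N'_3 = 259·cos15.8° − 29·3.118 = 158.8; c'Δl = 4.05; W sinα = 70.5
Slice 4: Δl = 2.4/cos25.2° = 2.652 m; N'_4 = 159·cos25.2° − 0·2.652 = 143.9; c'Δl = 3.45; W sinα = 67.7
Slice 5: Δl = 2.2/cos33.9° = 2.651 m; N'_5 = 89·cos33.9° − 19·2.651 = 23.5; c'Δl = 3.45; W sinα = 49.6
Slice 6: Δl = 1.4/cos41.3° = 1.864 m; N'_6 = 18·cos41.3° − 6·1.864 = 2.3; c'Δl = 2.42; W sinα = 11.9
Σc'Δl = 20.0 kN/m; ΣN' = 617.0 kN/m; ΣW sinα = 224.8 kN/m
Resisting = 20.0 + 617.0·tan34.6° = 20.0 + 425.6 = 445.6 kN/m
FS = 445.6 / 224.8 = 1.982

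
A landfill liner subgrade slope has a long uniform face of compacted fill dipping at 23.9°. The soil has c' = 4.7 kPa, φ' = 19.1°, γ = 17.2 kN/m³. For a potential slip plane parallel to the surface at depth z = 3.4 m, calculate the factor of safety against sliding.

FS = 1.00

For an infinite slope with a slip plane parallel to the surface (no pore pressure): FS = [c' + γz cos²β tanφ'] / [γz sinβ cosβ].
γz = 17.2·3.4 = 58.48 kN/m²
Numerator = 4.7 + 58.48·cos²23.9°·tan19.1° = 4.7 + 58.48·0.8359·0.3463 = 21.627 kPa
Denominator = 58.48·sin23.9°·cos23.9° = 58.48·0.4051·0.9143 = 21.661 kPa
FS = 21.627 / 21.661 = 0.998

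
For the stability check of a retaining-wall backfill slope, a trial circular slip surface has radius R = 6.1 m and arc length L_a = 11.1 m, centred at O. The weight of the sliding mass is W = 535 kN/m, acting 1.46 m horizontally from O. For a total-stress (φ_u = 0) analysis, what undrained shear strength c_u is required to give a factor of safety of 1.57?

FS = c_u·L_a·R / (W·d), so c_u = FS·W·d / (L_a·R).
c_u = 1.57·535·1.46 / (11.10·6.1) = 1226.3 / 67.71 = 18.11 kPa

c_u = 18.1 kPa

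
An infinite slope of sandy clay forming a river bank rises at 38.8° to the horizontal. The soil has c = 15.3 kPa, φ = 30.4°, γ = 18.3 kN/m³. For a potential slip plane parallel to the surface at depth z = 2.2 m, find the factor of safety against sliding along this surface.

FS = 1.51

For an infinite slope with a slip plane parallel to the surface (no pore pressure): FS = [c + γz cos²β tanφ] / [γz sinβ cosβ].
γz = 18.3·2.2 = 40.26 kN/m²
Numerator = 15.3 + 40.26·cos²38.8°·tan30.4° = 15.3 + 40.26·0.6074·0.5867 = 29.646 kPa
Denominator = 40.26·sin38.8°·cos38.8° = 40.26·0.6266·0.7793 = 19.660 kPa
FS = 29.646 / 19.660 = 1.508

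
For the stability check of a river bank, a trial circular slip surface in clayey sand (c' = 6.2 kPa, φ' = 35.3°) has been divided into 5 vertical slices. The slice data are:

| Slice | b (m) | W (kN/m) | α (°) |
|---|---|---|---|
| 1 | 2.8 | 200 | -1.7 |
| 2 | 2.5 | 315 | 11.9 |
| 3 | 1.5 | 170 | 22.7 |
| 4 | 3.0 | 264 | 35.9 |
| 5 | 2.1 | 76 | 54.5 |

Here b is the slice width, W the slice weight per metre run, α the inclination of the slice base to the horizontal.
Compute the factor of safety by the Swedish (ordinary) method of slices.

Ordinary method of slices: FS = Σ[c'·Δl_i + (W_i cosα_i)·tanφ'] / Σ W_i sinα_i, with Δl_i = b_i / cosα_i.
Slice 1: Δl = 2.8/cos(-1.7°) = 2.801 m; N'_1 = 200·cos(-1.7°) = 199.9; c'Δl = 17.37; W sinα = -5.9
Slice 2: Δl = 2.5/cos11.9° = 2.555 m; N'_2 = 315·cos11.9° = 308.2; c'Δl = 15.84; W sinα = 65.0
Slice 3: Δl = 1.5/cos22.7° = 1.626 m; N'_3 = 170·cos22.7° = 156.8; c'Δl = 10.08; W sinα = 65.6
Slice 4: Δl = 3.0/cos35.9° = 3.704 m; N'_4 = 264·cos35.9° = 213.9; c'Δl = 22.96; W sinα = 154.8
Slice 5: Δl = 2.1/cos54.5° = 3.616 m; N'_5 = 76·cos54.5° = 44.1; c'Δl = 22.42; W sinα = 61.9
Σc'Δl = 88.7 kN/m; ΣN' = 923.0 kN/m; ΣW sinα = 341.3 kN/m
Resisting = 88.7 + 923.0·tan35.3° = 88.7 + 653.5 = 742.2 kN/m
FS = 742.2 / 341.3 = 2.175

FS = 2.17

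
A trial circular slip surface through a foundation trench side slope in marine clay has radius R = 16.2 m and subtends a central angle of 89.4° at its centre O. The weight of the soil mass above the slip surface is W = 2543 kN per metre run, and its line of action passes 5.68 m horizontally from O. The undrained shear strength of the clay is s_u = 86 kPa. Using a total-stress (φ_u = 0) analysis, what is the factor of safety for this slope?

FS = 2.44

Taking moments about the centre O, the resisting moment is provided by the undrained shear strength acting along the arc:
Arc length L_a = R·θ = 16.2·(89.4°·π/180) = 16.2·1.5603 = 25.28 m
M_R = s_u·L_a·R = 86·25.28·16.2 = 35216.3 kN·m/m
M_D = W·d = 2543·5.68 = 14444.2 kN·m/m
FS = M_R / M_D = 35216.3 / 14444.2 = 2.438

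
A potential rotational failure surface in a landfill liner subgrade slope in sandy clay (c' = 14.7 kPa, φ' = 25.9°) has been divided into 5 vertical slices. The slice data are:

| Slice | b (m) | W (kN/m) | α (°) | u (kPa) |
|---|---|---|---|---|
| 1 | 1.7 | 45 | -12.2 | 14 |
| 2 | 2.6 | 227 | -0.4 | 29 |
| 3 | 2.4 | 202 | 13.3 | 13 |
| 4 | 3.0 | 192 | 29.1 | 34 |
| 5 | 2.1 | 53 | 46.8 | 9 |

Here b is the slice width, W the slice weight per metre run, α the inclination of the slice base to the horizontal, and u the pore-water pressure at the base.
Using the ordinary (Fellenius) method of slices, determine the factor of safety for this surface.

FS = 2.32

Ordinary method of slices: FS = Σ[c'·Δl_i + (W_i cosα_i − u_i·Δl_i)·tanφ'] / Σ W_i sinα_i, with Δl_i = b_i / cosα_i.
Slice 1: Δl = 1.7/cos(-12.2°) = 1.739 m; N'_1 = 45·cos(-12.2°) − 14·1.739 = 19.6; c'Δl = 25.57; W sinα = -9.5
Slice 2: Δl = 2.6/cos(-0.4°) = 2.600 m; N'_2 = 227·cos(-0.4°) − 29·2.600 = 151.6; c'Δl = 38.22; W sinα = -1.6
Slice 3: Δl = 2.4/cos13.3° = 2.466 m; N'_3 = 202·cos13.3° − 13·2.466 = 164.5; c'Δl = 36.25; W sinα = 46.5
Slice 4: Δl = 3.0/cos29.1° = 3.433 m; N'_4 = 192·cos29.1° − 34·3.433 = 51.0; c'Δl = 50.47; W sinα = 93.4
Slice 5: Δl = 2.1/cos46.8° = 3.068 m; N'_5 = 53·cos46.8° − 9·3.068 = 8.7; c'Δl = 45.10; W sinα = 38.6
Σc'Δl = 195.6 kN/m; ΣN' = 395.4 kN/m; ΣW sinα = 167.4 kN/m
Resisting = 195.6 + 395.4·tan25.9° = 195.6 + 192.0 = 387.6 kN/m
FS = 387.6 / 167.4 = 2.316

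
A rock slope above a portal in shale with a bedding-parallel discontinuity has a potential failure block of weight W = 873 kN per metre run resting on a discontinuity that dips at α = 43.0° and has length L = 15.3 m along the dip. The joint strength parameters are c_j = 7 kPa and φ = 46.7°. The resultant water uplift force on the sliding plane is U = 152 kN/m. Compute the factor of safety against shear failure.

Resolving the block weight along and normal to the plane and applying the Mohr–Coulomb strength on the joint:
N' = W cosα − U = 873·cos43.0° − 152 = 486.5 kN/m
Driving force T = W sinα = 873·sin43.0° = 595.4 kN/m
Resisting force R = c_j·L + N'·tanφ = 7·15.3 + 486.5·tan46.7° = 107.1 + 516.2 = 623.3 kN/m
FS = R / T = 623.3 / 595.4 = 1.047

FS = 1.05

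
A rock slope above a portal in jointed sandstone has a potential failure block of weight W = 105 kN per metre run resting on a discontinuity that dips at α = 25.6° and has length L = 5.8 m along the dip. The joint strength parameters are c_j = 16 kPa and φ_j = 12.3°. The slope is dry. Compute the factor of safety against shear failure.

FS = 2.50

Resolving the block weight along and normal to the plane and applying the Mohr–Coulomb strength on the joint:
N' = W cosα = 105·cos25.6° = 94.7 kN/m
Driving force T = W sinα = 105·sin25.6° = 45.4 kN/m
Resisting force R = c_j·L + N'·tanφ_j = 16·5.8 + 94.7·tan12.3° = 92.8 + 20.6 = 113.4 kN/m
FS = R / T = 113.4 / 45.4 = 2.501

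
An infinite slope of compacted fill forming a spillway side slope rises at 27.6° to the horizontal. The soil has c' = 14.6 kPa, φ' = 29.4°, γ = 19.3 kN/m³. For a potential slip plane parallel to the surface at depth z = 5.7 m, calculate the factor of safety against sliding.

FS = 1.40

For an infinite slope with a slip plane parallel to the surface (no pore pressure): FS = [c' + γz cos²β tanφ'] / [γz sinβ cosβ].
γz = 19.3·5.7 = 110.01 kN/m²
Numerator = 14.6 + 110.01·cos²27.6°·tan29.4° = 14.6 + 110.01·0.7854·0.5635 = 63.282 kPa
Denominator = 110.01·sin27.6°·cos27.6° = 110.01·0.4633·0.8862 = 45.167 kPa
FS = 63.282 / 45.167 = 1.401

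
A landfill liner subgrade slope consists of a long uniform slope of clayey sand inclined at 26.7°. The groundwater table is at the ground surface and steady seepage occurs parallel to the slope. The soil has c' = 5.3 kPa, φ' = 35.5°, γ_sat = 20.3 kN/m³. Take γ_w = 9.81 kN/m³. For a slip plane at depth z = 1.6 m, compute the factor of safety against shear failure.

FS = 1.14

With seepage parallel to the slope and the water table at the surface, the effective normal stress on the slip plane uses the buoyant unit weight γ' = γ_sat − γ_w while the driving shear stress uses γ_sat:
FS = [c' + γ' z cos²β tanφ'] / [γ_sat z sinβ cosβ]
γ' = 20.3 − 9.81 = 10.49 kN/m³
Numerator = 5.3 + 10.49·1.6·cos²26.7°·tan35.5° = 5.3 + 10.49·1.6·0.7981·0.7133 = 14.855 kPa
Denominator = 20.3·1.6·sin26.7°·cos26.7° = 20.3·1.6·0.4493·0.8934 = 13.038 kPa
FS = 14.855 / 13.038 = 1.139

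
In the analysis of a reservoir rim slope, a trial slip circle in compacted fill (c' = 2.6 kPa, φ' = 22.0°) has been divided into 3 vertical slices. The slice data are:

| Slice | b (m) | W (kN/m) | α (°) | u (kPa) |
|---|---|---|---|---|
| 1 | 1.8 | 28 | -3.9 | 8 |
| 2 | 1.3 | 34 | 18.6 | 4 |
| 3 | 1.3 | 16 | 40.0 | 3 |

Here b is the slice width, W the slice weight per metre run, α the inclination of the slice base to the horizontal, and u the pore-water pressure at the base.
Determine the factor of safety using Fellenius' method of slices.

Ordinary method of slices: FS = Σ[c'·Δl_i + (W_i cosα_i − u_i·Δl_i)·tanφ'] / Σ W_i sinα_i, with Δl_i = b_i / cosα_i.
Slice 1: Δl = 1.8/cos(-3.9°) = 1.804 m; N'_1 = 28·cos(-3.9°) − 8·1.804 = 13.5; c'Δl = 4.69; W sinα = -1.9
Slice 2: Δl = 1.3/cos18.6° = 1.372 m; N'_2 = 34·cos18.6° − 4·1.372 = 26.7; c'Δl = 3.57; W sinα = 10.8
Slice 3: Δl = 1.3/cos40.0° = 1.697 m; N'_3 = 16·cos40.0° − 3·1.697 = 7.2; c'Δl = 4.41; W sinα = 10.3
Σc'Δl = 12.7 kN/m; ΣN' = 47.4 kN/m; ΣW sinα = 19.2 kN/m
Resisting = 12.7 + 47.4·tan22.0° = 12.7 + 19.2 = 31.8 kN/m
FS = 31.8 / 19.2 = 1.655

FS = 1.66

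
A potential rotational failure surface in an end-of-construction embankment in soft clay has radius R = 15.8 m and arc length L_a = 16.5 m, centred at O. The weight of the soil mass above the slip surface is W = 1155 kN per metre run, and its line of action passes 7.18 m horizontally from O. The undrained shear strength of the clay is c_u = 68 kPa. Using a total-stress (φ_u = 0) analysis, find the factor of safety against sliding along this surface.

FS = 2.14

Taking moments about the centre O, the resisting moment is provided by the undrained shear strength acting along the arc:
M_R = c_u·L_a·R = 68·16.50·15.8 = 17727.6 kN·m/m
M_D = W·d = 1155·7.18 = 8292.9 kN·m/m
FS = M_R / M_D = 17727.6 / 8292.9 = 2.138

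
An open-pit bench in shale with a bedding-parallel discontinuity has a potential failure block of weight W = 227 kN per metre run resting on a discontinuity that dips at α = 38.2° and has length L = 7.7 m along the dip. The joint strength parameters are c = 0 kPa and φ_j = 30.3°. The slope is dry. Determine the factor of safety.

FS = 0.74

Resolving the block weight along and normal to the plane and applying the Mohr–Coulomb strength on the joint:
N' = W cosα = 227·cos38.2° = 178.4 kN/m
Driving force T = W sinα = 227·sin38.2° = 140.4 kN/m
Resisting force R = c·L + N'·tanφ_j = 0·7.7 + 178.4·tan30.3° = 0.0 + 104.2 = 104.2 kN/m
FS = R / T = 104.2 / 140.4 = 0.743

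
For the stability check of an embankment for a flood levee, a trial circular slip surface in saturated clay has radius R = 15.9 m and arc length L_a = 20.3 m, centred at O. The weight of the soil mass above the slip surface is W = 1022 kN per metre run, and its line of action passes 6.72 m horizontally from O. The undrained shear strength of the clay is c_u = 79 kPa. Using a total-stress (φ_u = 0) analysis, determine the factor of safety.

FS = 3.71

Taking moments about the centre O, the resisting moment is provided by the undrained shear strength acting along the arc:
M_R = c_u·L_a·R = 79·20.30·15.9 = 25498.8 kN·m/m
M_D = W·d = 1022·6.72 = 6867.8 kN·m/m
FS = M_R / M_D = 25498.8 / 6867.8 = 3.713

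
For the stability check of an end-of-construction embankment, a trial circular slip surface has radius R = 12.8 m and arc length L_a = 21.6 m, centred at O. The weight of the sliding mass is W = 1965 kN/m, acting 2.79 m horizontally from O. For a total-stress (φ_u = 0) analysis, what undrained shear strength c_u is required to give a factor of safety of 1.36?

c_u = 27.0 kPa

FS = c_u·L_a·R / (W·d), so c_u = FS·W·d / (L_a·R).
c_u = 1.36·1965·2.79 / (21.60·12.8) = 7456.0 / 276.48 = 26.97 kPa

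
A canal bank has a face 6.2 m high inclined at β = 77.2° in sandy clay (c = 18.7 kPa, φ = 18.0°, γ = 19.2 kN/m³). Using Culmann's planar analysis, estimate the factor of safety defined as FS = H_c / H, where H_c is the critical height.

H_c = (4c/γ) · sinβ cosφ / [1 − cos(β − φ)]
    = (4·18.7/19.2) · sin77.2°·cos18.0° / [1 − cos59.2°]
    = 3.896 · 0.9274 / 0.4880 = 7.40 m
FS = H_c / H = 7.40 / 6.2 = 1.194

FS = 1.19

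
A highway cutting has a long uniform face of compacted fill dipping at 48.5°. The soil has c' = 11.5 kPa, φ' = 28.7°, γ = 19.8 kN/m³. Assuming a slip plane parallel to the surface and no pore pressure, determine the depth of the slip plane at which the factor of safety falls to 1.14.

z = 1.79 m

Setting FS = 1.14 in FS = [c' + γz cos²β tanφ'] / [γz sinβ cosβ] and solving for z:
z = c' / [γ cosβ (FS·sinβ − cosβ·tanφ')]
  = 11.5 / [19.8·cos48.5°·(1.14·sin48.5° − cos48.5°·tan28.7°)]
  = 11.5 / [19.8·0.6626·(1.14·0.7490 − 0.6626·0.5475)]
  = 11.5 / 6.4423 = 1.785 m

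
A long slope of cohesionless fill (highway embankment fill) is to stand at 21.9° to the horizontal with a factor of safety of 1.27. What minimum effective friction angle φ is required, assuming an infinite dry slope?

φ = 27.0°

FS = tanφ/tanβ ⇒ tanφ = FS · tanβ = 1.27 · tan21.9° = 0.5105
φ = arctan(0.5105) = 27.05°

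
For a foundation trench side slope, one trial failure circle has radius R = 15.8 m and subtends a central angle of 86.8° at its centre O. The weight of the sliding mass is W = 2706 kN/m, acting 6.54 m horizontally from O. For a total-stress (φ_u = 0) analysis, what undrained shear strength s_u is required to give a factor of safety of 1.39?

s_u = 65.0 kPa

FS = s_u·L_a·R / (W·d), so s_u = FS·W·d / (L_a·R).
Arc length L_a = R·θ = 15.8·(86.8°·π/180) = 15.8·1.5149 = 23.94 m
s_u = 1.39·2706·6.54 / (23.94·15.8) = 24599.2 / 378.19 = 65.04 kPa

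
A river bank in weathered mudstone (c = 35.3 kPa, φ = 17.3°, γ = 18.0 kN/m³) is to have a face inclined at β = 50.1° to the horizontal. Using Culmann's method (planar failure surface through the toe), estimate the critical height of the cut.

H_c = 36.04 m

Culmann's analysis gives the critical failure plane at α_cr = (β + φ)/2 = (50.1 + 17.3)/2 = 33.7°, and the critical height
H_c = (4c/γ) · sinβ cosφ / [1 − cos(β − φ)]
    = (4·35.3/18.0) · sin50.1°·cos17.3° / [1 − cos(32.8°)]
    = 7.844 · 0.7672·0.9548 / [1 − 0.8406]
    = 7.844 · 0.7325 / 0.1594
    = 36.04 m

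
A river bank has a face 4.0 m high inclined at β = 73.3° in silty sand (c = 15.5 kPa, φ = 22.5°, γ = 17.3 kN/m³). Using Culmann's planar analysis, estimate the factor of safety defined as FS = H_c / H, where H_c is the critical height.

FS = 2.15

H_c = (4c/γ) · sinβ cosφ / [1 − cos(β − φ)]
    = (4·15.5/17.3) · sin73.3°·cos22.5° / [1 − cos50.8°]
    = 3.584 · 0.8849 / 0.3680 = 8.62 m
FS = H_c / H = 8.62 / 4.0 = 2.155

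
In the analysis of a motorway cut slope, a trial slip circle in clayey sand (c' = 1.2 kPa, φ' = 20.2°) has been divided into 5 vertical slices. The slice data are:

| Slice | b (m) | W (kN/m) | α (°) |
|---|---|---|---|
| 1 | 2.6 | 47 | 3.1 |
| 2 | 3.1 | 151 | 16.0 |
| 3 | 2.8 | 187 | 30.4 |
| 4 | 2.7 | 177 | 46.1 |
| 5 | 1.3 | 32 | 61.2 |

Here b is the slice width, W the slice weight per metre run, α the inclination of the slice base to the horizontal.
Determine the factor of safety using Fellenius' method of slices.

Ordinary method of slices: FS = Σ[c'·Δl_i + (W_i cosα_i)·tanφ'] / Σ W_i sinα_i, with Δl_i = b_i / cosα_i.
Slice 1: Δl = 2.6/cos3.1° = 2.604 m; N'_1 = 47·cos3.1° = 46.9; c'Δl = 3.12; W sinα = 2.5
Slice 2: Δl = 3.1/cos16.0° = 3.225 m; N'_2 = 151·cos16.0° = 145.2; c'Δl = 3.87; W sinα = 41.6
Slice 3: Δl = 2.8/cos30.4° = 3.246 m; N'_3 = 187·cos30.4° = 161.3; c'Δl = 3.90; W sinα = 94.6
Slice 4: Δl = 2.7/cos46.1° = 3.894 m; N'_4 = 177·cos46.1° = 122.7; c'Δl = 4.67; W sinα = 127.5
Slice 5: Δl = 1.3/cos61.2° = 2.698 m; N'_5 = 32·cos61.2° = 15.4; c'Δl = 3.24; W sinα = 28.0
Σc'Δl = 18.8 kN/m; ΣN' = 491.5 kN/m; ΣW sinα = 294.4 kN/m
Resisting = 18.8 + 491.5·tan20.2° = 18.8 + 180.8 = 199.6 kN/m
FS = 199.6 / 294.4 = 0.678

FS = 0.68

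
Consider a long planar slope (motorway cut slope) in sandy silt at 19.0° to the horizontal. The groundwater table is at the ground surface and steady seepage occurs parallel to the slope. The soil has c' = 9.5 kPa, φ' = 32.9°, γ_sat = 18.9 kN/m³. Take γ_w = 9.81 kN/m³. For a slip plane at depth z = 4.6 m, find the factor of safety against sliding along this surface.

FS = 1.26

With seepage parallel to the slope and the water table at the surface, the effective normal stress on the slip plane uses the buoyant unit weight γ' = γ_sat − γ_w while the driving shear stress uses γ_sat:
FS = [c' + γ' z cos²β tanφ'] / [γ_sat z sinβ cosβ]
γ' = 18.9 − 9.81 = 9.09 kN/m³
Numerator = 9.5 + 9.09·4.6·cos²19.0°·tan32.9° = 9.5 + 9.09·4.6·0.8940·0.6469 = 33.683 kPa
Denominator = 18.9·4.6·sin19.0°·cos19.0° = 18.9·4.6·0.3256·0.9455 = 26.763 kPa
FS = 33.683 / 26.763 = 1.259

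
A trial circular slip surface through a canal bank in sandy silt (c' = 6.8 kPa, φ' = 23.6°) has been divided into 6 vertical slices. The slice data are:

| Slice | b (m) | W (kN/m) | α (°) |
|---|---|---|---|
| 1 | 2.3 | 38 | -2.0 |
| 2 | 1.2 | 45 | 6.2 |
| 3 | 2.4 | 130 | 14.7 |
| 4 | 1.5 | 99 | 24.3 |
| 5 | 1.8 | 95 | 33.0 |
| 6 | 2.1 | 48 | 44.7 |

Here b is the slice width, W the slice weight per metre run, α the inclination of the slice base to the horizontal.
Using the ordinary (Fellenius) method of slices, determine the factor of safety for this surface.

Ordinary method of slices: FS = Σ[c'·Δl_i + (W_i cosα_i)·tanφ'] / Σ W_i sinα_i, with Δl_i = b_i / cosα_i.
Slice 1: Δl = 2.3/cos(-2.0°) = 2.301 m; N'_1 = 38·cos(-2.0°) = 38.0; c'Δl = 15.65; W sinα = -1.3
Slice 2: Δl = 1.2/cos6.2° = 1.207 m; N'_2 = 45·cos6.2° = 44.7; c'Δl = 8.21; W sinα = 4.9
Slice 3: Δl = 2.4/cos14.7° = 2.481 m; N'_3 = 130·cos14.7° = 125.7; c'Δl = 16.87; W sinα = 33.0
Slice 4: Δl = 1.5/cos24.3° = 1.646 m; N'_4 = 99·cos24.3° = 90.2; c'Δl = 11.19; W sinα = 40.7
Slice 5: Δl = 1.8/cos33.0° = 2.146 m; N'_5 = 95·cos33.0° = 79.7; c'Δl = 14.59; W sinα = 51.7
Slice 6: Δl = 2.1/cos44.7° = 2.954 m; N'_6 = 48·cos44.7° = 34.1; c'Δl = 20.09; W sinα = 33.8
Σc'Δl = 86.6 kN/m; ΣN' = 412.5 kN/m; ΣW sinα = 162.8 kN/m
Resisting = 86.6 + 412.5·tan23.6° = 86.6 + 180.2 = 266.8 kN/m
FS = 266.8 / 162.8 = 1.639

FS = 1.64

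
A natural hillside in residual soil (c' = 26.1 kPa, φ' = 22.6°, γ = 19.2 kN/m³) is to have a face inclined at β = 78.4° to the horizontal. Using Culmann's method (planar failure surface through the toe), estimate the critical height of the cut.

H_c = 11.23 m

Culmann's analysis gives the critical failure plane at α_cr = (β + φ')/2 = (78.4 + 22.6)/2 = 50.5°, and the critical height
H_c = (4c'/γ) · sinβ cosφ' / [1 − cos(β − φ')]
    = (4·26.1/19.2) · sin78.4°·cos22.6° / [1 − cos(55.8°)]
    = 5.438 · 0.9796·0.9232 / [1 − 0.5621]
    = 5.438 · 0.9044 / 0.4379
    = 11.23 m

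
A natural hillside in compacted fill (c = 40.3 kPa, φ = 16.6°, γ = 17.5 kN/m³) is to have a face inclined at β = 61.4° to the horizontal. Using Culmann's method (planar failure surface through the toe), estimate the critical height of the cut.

H_c = 26.69 m

Culmann's analysis gives the critical failure plane at α_cr = (β + φ)/2 = (61.4 + 16.6)/2 = 39.0°, and the critical height
H_c = (4c/γ) · sinβ cosφ / [1 − cos(β − φ)]
    = (4·40.3/17.5) · sin61.4°·cos16.6° / [1 − cos(44.8°)]
    = 9.211 · 0.8780·0.9583 / [1 − 0.7096]
    = 9.211 · 0.8414 / 0.2904
    = 26.69 m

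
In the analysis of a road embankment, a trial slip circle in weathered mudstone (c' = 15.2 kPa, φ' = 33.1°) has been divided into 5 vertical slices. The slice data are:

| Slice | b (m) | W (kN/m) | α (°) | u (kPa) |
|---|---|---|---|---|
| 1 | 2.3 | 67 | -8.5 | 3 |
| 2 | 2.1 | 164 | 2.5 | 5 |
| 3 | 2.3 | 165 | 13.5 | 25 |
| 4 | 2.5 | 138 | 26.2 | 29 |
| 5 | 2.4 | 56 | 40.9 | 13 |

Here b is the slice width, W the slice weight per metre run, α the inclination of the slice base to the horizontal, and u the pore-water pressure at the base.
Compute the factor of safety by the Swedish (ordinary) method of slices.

Ordinary method of slices: FS = Σ[c'·Δl_i + (W_i cosα_i − u_i·Δl_i)·tanφ'] / Σ W_i sinα_i, with Δl_i = b_i / cosα_i.
Slice 1: Δl = 2.3/cos(-8.5°) = 2.326 m; N'_1 = 67·cos(-8.5°) − 3·2.326 = 59.3; c'Δl = 35.35; W sinα = -9.9
Slice 2: Δl = 2.1/cos2.5° = 2.102 m; N'_2 = 164·cos2.5° − 5·2.102 = 153.3; c'Δl = 31.95; W sinα = 7.2
Slice 3: Δl = 2.3/cos13.5° = 2.365 m; N'_3 = 165·cos13.5° − 25·2.365 = 101.3; c'Δl = 35.95; W sinα = 38.5
Slice 4: Δl = 2.5/cos26.2° = 2.786 m; N'_4 = 138·cos26.2° − 29·2.786 = 43.0; c'Δl = 42.35; W sinα = 60.9
Slice 5: Δl = 2.4/cos40.9° = 3.175 m; N'_5 = 56·cos40.9° − 13·3.175 = 1.0; c'Δl = 48.26; W sinα = 36.7
Σc'Δl = 193.9 kN/m; ΣN' = 358.0 kN/m; ΣW sinα = 133.4 kN/m
Resisting = 193.9 + 358.0·tan33.1° = 193.9 + 233.4 = 427.2 kN/m
FS = 427.2 / 133.4 = 3.204

FS = 3.20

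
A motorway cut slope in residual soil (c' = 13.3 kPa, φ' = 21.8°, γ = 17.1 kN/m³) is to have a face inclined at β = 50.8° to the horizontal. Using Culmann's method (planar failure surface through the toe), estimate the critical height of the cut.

H_c = 17.85 m

Culmann's analysis gives the critical failure plane at α_cr = (β + φ')/2 = (50.8 + 21.8)/2 = 36.3°, and the critical height
H_c = (4c'/γ) · sinβ cosφ' / [1 − cos(β − φ')]
    = (4·13.3/17.1) · sin50.8°·cos21.8° / [1 − cos(29.0°)]
    = 3.111 · 0.7749·0.9285 / [1 − 0.8746]
    = 3.111 · 0.7195 / 0.1254
    = 17.85 m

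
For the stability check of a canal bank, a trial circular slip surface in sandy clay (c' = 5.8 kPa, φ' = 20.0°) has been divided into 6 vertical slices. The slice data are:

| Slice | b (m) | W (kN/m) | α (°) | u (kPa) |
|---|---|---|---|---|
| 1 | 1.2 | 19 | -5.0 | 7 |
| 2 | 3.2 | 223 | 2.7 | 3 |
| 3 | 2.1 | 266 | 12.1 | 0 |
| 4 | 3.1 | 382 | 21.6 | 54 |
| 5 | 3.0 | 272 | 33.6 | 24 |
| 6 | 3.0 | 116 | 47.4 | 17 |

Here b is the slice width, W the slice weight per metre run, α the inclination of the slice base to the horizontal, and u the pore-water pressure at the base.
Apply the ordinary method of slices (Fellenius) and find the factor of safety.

Ordinary method of slices: FS = Σ[c'·Δl_i + (W_i cosα_i − u_i·Δl_i)·tanφ'] / Σ W_i sinα_i, with Δl_i = b_i / cosα_i.
Slice 1: Δl = 1.2/cos(-5.0°) = 1.205 m; N'_1 = 19·cos(-5.0°) − 7·1.205 = 10.5; c'Δl = 6.99; W sinα = -1.7
Slice 2: Δl = 3.2/cos2.7° = 3.204 m; N'_2 = 223·cos2.7° − 3·3.204 = 213.1; c'Δl = 18.58; W sinα = 10.5
Slice 3: Δl = 2.1/cos12.1° = 2.148 m; N'_3 = 266·cos12.1° − 0·2.148 = 260.1; c'Δl = 12.46; W sinα = 55.8
Slice 4: Δl = 3.1/cos21.6° = 3.334 m; N'_4 = 382·cos21.6° − 54·3.334 = 175.1; c'Δl = 19.34; W sinα = 140.6
Slice 5: Δl = 3.0/cos33.6° = 3.602 m; N'_5 = 272·cos33.6° − 24·3.602 = 140.1; c'Δl = 20.89; W sinα = 150.5
Slice 6: Δl = 3.0/cos47.4° = 4.432 m; N'_6 = 116·cos47.4° − 17·4.432 = 3.2; c'Δl = 25.71; W sinα = 85.4
Σc'Δl = 104.0 kN/m; ΣN' = 802.1 kN/m; ΣW sinα = 441.1 kN/m
Resisting = 104.0 + 802.1·tan20.0° = 104.0 + 292.0 = 395.9 kN/m
FS = 395.9 / 441.1 = 0.897

FS = 0.90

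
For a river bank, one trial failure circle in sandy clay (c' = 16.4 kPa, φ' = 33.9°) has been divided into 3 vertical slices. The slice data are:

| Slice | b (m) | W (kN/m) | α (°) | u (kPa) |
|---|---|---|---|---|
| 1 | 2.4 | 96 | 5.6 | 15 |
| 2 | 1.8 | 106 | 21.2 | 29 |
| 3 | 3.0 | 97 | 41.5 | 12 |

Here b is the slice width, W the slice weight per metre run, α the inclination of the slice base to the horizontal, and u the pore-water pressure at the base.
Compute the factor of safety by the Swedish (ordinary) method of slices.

Ordinary method of slices: FS = Σ[c'·Δl_i + (W_i cosα_i − u_i·Δl_i)·tanφ'] / Σ W_i sinα_i, with Δl_i = b_i / cosα_i.
Slice 1: Δl = 2.4/cos5.6° = 2.412 m; N'_1 = 96·cos5.6° − 15·2.412 = 59.4; c'Δl = 39.55; W sinα = 9.4
Slice 2: Δl = 1.8/cos21.2° = 1.931 m; N'_2 = 106·cos21.2° − 29·1.931 = 42.8; c'Δl = 31.66; W sinα = 38.3
Slice 3: Δl = 3.0/cos41.5° = 4.006 m; N'_3 = 97·cos41.5° − 12·4.006 = 24.6; c'Δl = 65.69; W sinα = 64.3
Σc'Δl = 136.9 kN/m; ΣN' = 126.8 kN/m; ΣW sinα = 112.0 kN/m
Resisting = 136.9 + 126.8·tan33.9° = 136.9 + 85.2 = 222.1 kN/m
FS = 222.1 / 112.0 = 1.984

FS = 1.98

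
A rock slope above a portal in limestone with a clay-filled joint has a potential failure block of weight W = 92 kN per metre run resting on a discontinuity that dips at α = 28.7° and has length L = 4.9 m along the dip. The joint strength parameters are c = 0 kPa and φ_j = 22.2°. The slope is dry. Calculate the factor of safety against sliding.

Resolving the block weight along and normal to the plane and applying the Mohr–Coulomb strength on the joint:
N' = W cosα = 92·cos28.7° = 80.7 kN/m
Driving force T = W sinα = 92·sin28.7° = 44.2 kN/m
Resisting force R = c·L + N'·tanφ_j = 0·4.9 + 80.7·tan22.2° = 0.0 + 32.9 = 32.9 kN/m
FS = R / T = 32.9 / 44.2 = 0.745

FS = 0.75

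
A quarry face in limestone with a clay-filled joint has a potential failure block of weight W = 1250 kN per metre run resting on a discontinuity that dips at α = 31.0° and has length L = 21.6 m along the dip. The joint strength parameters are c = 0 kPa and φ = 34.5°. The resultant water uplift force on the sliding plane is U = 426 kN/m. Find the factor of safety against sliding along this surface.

Resolving the block weight along and normal to the plane and applying the Mohr–Coulomb strength on the joint:
N' = W cosα − U = 1250·cos31.0° − 426 = 645.5 kN/m
Driving force T = W sinα = 1250·sin31.0° = 643.8 kN/m
Resisting force R = c·L + N'·tanφ = 0·21.6 + 645.5·tan34.5° = 0.0 + 443.6 = 443.6 kN/m
FS = R / T = 443.6 / 643.8 = 0.689

FS = 0.69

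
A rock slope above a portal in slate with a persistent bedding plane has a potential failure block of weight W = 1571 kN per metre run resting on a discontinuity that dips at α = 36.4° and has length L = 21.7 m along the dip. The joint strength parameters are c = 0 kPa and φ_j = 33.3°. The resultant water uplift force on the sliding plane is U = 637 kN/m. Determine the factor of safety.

Resolving the block weight along and normal to the plane and applying the Mohr–Coulomb strength on the joint:
N' = W cosα − U = 1571·cos36.4° − 637 = 627.5 kN/m
Driving force T = W sinα = 1571·sin36.4° = 932.3 kN/m
Resisting force R = c·L + N'·tanφ_j = 0·21.7 + 627.5·tan33.3° = 0.0 + 412.2 = 412.2 kN/m
FS = R / T = 412.2 / 932.3 = 0.442

FS = 0.44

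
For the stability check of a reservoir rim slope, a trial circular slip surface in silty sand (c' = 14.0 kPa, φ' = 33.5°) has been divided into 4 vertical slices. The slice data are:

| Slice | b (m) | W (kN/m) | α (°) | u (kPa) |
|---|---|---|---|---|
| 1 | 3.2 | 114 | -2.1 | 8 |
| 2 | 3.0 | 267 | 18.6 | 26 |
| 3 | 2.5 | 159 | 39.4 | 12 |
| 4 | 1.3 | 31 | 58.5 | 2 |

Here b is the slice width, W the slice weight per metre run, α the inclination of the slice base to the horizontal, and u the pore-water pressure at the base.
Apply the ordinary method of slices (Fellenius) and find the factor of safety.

FS = 1.94

Ordinary method of slices: FS = Σ[c'·Δl_i + (W_i cosα_i − u_i·Δl_i)·tanφ'] / Σ W_i sinα_i, with Δl_i = b_i / cosα_i.
Slice 1: Δl = 3.2/cos(-2.1°) = 3.202 m; N'_1 = 114·cos(-2.1°) − 8·3.202 = 88.3; c'Δl = 44.83; W sinα = -4.2
Slice 2: Δl = 3.0/cos18.6° = 3.165 m; N'_2 = 267·cos18.6° − 26·3.165 = 170.8; c'Δl = 44.31; W sinα = 85.2
Slice 3: Δl = 2.5/cos39.4° = 3.235 m; N'_3 = 159·cos39.4° − 12·3.235 = 84.0; c'Δl = 45.29; W sinα = 100.9
Slice 4: Δl = 1.3/cos58.5° = 2.488 m; N'_4 = 31·cos58.5° − 2·2.488 = 11.2; c'Δl = 34.83; W sinα = 26.4
Σc'Δl = 169.3 kN/m; ΣN' = 354.3 kN/m; ΣW sinα = 208.3 kN/m
Resisting = 169.3 + 354.3·tan33.5° = 169.3 + 234.5 = 403.8 kN/m
FS = 403.8 / 208.3 = 1.938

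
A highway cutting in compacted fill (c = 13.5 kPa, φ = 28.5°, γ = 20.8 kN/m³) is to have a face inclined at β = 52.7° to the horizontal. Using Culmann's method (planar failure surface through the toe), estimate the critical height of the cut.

H_c = 20.65 m

Culmann's analysis gives the critical failure plane at α_cr = (β + φ)/2 = (52.7 + 28.5)/2 = 40.6°, and the critical height
H_c = (4c/γ) · sinβ cosφ / [1 − cos(β − φ)]
    = (4·13.5/20.8) · sin52.7°·cos28.5° / [1 − cos(24.2°)]
    = 2.596 · 0.7955·0.8788 / [1 − 0.9121]
    = 2.596 · 0.6991 / 0.0879
    = 20.65 m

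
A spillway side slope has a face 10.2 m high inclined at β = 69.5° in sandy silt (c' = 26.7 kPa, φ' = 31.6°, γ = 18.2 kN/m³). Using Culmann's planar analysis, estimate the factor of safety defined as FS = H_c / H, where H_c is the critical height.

FS = 2.18

H_c = (4c'/γ) · sinβ cosφ' / [1 − cos(β − φ')]
    = (4·26.7/18.2) · sin69.5°·cos31.6° / [1 − cos37.9°]
    = 5.868 · 0.7978 / 0.2109 = 22.20 m
FS = H_c / H = 22.20 / 10.2 = 2.176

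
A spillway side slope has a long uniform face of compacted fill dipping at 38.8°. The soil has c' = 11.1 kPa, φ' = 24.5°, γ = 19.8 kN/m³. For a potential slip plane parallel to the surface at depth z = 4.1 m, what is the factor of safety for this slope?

FS = 0.85

For an infinite slope with a slip plane parallel to the surface (no pore pressure): FS = [c' + γz cos²β tanφ'] / [γz sinβ cosβ].
γz = 19.8·4.1 = 81.18 kN/m²
Numerator = 11.1 + 81.18·cos²38.8°·tan24.5° = 11.1 + 81.18·0.6074·0.4557 = 33.570 kPa
Denominator = 81.18·sin38.8°·cos38.8° = 81.18·0.6266·0.7793 = 39.643 kPa
FS = 33.570 / 39.643 = 0.847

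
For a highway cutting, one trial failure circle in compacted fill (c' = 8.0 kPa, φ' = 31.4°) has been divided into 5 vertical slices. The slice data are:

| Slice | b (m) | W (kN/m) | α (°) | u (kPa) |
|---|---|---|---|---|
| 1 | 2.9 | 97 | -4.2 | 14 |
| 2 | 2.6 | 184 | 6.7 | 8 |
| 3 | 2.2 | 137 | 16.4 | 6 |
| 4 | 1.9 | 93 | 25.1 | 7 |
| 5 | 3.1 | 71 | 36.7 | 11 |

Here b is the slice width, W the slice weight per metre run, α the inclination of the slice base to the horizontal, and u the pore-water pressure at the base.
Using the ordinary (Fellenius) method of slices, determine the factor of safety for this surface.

FS = 2.71

Ordinary method of slices: FS = Σ[c'·Δl_i + (W_i cosα_i − u_i·Δl_i)·tanφ'] / Σ W_i sinα_i, with Δl_i = b_i / cosα_i.
Slice 1: Δl = 2.9/cos(-4.2°) = 2.908 m; N'_1 = 97·cos(-4.2°) − 14·2.908 = 56.0; c'Δl = 23.26; W sinα = -7.1
Slice 2: Δl = 2.6/cos6.7° = 2.618 m; N'_2 = 184·cos6.7° − 8·2.618 = 161.8; c'Δl = 20.94; W sinα = 21.5
Slice 3: Δl = 2.2/cos16.4° = 2.293 m; N'_3 = 137·cos16.4° − 6·2.293 = 117.7; c'Δl = 18.35; W sinα = 38.7
Slice 4: Δl = 1.9/cos25.1° = 2.098 m; N'_4 = 93·cos25.1° − 7·2.098 = 69.5; c'Δl = 16.79; W sinα = 39.5
Slice 5: Δl = 3.1/cos36.7° = 3.866 m; N'_5 = 71·cos36.7° − 11·3.866 = 14.4; c'Δl = 30.93; W sinα = 42.4
Σc'Δl = 110.3 kN/m; ΣN' = 419.4 kN/m; ΣW sinα = 134.9 kN/m
Resisting = 110.3 + 419.4·tan31.4° = 110.3 + 256.0 = 366.3 kN/m
FS = 366.3 / 134.9 = 2.715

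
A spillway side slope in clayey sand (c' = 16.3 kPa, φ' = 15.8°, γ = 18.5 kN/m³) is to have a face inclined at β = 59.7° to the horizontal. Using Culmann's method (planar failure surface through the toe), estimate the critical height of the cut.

Culmann's analysis gives the critical failure plane at α_cr = (β + φ')/2 = (59.7 + 15.8)/2 = 37.8°, and the critical height
H_c = (4c'/γ) · sinβ cosφ' / [1 − cos(β − φ')]
    = (4·16.3/18.5) · sin59.7°·cos15.8° / [1 − cos(43.9°)]
    = 3.524 · 0.8634·0.9622 / [1 − 0.7206]
    = 3.524 · 0.8308 / 0.2794
    = 10.48 m

H_c = 10.48 m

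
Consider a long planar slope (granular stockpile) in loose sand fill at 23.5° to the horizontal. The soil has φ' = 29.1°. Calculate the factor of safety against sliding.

For a dry cohesionless infinite slope the factor of safety is FS = tanφ' / tanβ.
FS = tan29.1° / tan23.5° = 0.5566 / 0.4348 = 1.280

FS = 1.28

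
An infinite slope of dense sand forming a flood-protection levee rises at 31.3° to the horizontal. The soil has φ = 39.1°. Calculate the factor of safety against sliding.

For a dry cohesionless infinite slope the factor of safety is FS = tanφ / tanβ.
FS = tan39.1° / tan31.3° = 0.8127 / 0.6080 = 1.337

FS = 1.34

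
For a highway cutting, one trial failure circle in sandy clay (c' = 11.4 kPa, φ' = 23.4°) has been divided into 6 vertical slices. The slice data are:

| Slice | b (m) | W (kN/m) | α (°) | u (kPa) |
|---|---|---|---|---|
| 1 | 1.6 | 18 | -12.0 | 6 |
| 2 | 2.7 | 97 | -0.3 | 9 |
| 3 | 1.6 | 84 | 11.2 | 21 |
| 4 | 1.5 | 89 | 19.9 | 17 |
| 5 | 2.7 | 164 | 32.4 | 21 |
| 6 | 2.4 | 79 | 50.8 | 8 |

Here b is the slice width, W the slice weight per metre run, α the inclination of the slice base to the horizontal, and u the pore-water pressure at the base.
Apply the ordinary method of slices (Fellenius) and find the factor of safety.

FS = 1.49

Ordinary method of slices: FS = Σ[c'·Δl_i + (W_i cosα_i − u_i·Δl_i)·tanφ'] / Σ W_i sinα_i, with Δl_i = b_i / cosα_i.
Slice 1: Δl = 1.6/cos(-12.0°) = 1.636 m; N'_1 = 18·cos(-12.0°) − 6·1.636 = 7.8; c'Δl = 18.65; W sinα = -3.7
Slice 2: Δl = 2.7/cos(-0.3°) = 2.700 m; N'_2 = 97·cos(-0.3°) − 9·2.700 = 72.7; c'Δl = 30.78; W sinα = -0.5
Slice 3: Δl = 1.6/cos11.2° = 1.631 m; N'_3 = 84·cos11.2° − 21·1.631 = 48.1; c'Δl = 18.59; W sinα = 16.3
Slice 4: Δl = 1.5/cos19.9° = 1.595 m; N'_4 = 89·cos19.9° − 17·1.595 = 56.6; c'Δl = 18.19; W sinα = 30.3
Slice 5: Δl = 2.7/cos32.4° = 3.198 m; N'_5 = 164·cos32.4° − 21·3.198 = 71.3; c'Δl = 36.46; W sinα = 87.9
Slice 6: Δl = 2.4/cos50.8° = 3.797 m; N'_6 = 79·cos50.8° − 8·3.797 = 19.6; c'Δl = 43.29; W sinα = 61.2
Σc'Δl = 166.0 kN/m; ΣN' = 276.1 kN/m; ΣW sinα = 191.5 kN/m
Resisting = 166.0 + 276.1·tan23.4° = 166.0 + 119.5 = 285.4 kN/m
FS = 285.4 / 191.5 = 1.491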